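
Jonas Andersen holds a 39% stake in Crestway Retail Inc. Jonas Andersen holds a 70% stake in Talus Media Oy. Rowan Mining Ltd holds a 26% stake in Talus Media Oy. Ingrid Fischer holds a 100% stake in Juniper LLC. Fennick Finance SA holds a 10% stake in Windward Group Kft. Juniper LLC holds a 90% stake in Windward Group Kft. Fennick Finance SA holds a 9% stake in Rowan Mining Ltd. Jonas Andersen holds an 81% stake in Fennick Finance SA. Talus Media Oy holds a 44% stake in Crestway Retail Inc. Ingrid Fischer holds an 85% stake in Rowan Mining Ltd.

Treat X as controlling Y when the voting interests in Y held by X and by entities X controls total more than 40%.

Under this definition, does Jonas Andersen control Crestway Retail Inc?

Jonas holds 70% of Talus, so Jonas controls Talus.
Talus and Jonas together hold 44% + 39% = 83% of Crestway, so Jonas controls Crestway.

Yes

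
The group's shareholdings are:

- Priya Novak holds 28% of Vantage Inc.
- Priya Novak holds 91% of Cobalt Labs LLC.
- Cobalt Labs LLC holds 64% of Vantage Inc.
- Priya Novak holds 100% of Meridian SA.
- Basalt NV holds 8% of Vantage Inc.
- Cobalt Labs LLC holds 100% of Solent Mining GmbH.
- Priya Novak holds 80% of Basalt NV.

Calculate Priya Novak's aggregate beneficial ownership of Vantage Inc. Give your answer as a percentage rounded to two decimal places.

92.64%

Priya reaches Vantage along 3 paths.
Via Cobalt: 91% × 64% = 58.24%.
Via Basalt: 80% × 8% = 6.4%.
Direct stake: 28% = 28%.
Total: 58.24% + 6.4% + 28% = 92.64%.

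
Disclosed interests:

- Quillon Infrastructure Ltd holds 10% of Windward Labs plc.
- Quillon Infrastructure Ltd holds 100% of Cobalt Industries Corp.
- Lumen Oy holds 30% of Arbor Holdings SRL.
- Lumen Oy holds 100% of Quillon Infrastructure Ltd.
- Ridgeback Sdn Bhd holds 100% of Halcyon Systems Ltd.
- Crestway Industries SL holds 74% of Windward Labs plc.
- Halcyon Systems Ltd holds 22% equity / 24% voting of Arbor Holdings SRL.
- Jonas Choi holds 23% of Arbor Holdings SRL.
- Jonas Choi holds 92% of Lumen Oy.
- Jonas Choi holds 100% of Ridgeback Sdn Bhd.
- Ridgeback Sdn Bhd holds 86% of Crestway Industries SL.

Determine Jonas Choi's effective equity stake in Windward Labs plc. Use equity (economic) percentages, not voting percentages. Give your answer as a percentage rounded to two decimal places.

72.84%

Jonas reaches Windward along 2 paths.
Via Ridgeback → Crestway: 100% × 86% × 74% = 63.64%.
Via Lumen → Quillon: 92% × 100% × 10% = 9.2%.
Total: 63.64% + 9.2% = 72.84%.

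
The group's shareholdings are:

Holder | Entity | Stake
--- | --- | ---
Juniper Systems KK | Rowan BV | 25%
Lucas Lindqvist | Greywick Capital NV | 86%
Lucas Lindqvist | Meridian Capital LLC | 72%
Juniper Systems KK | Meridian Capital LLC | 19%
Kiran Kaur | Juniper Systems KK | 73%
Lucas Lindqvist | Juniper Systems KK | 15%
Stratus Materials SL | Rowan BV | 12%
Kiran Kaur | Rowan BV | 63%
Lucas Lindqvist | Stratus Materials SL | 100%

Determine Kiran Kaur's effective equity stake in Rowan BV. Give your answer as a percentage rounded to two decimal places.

81.25%

Kiran reaches Rowan along 2 paths.
Via Juniper: 73% × 25% = 18.25%.
Direct stake: 63% = 63%.
Total: 18.25% + 63% = 81.25%.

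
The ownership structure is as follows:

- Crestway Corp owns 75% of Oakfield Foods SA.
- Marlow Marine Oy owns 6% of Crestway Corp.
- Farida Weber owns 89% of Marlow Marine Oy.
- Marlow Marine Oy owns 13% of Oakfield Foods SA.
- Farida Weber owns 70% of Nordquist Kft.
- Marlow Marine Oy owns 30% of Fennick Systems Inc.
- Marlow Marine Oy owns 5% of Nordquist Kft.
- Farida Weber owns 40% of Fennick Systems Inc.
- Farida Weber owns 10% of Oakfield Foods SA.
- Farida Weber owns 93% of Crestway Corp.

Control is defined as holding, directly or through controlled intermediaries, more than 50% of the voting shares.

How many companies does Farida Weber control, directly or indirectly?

5

Farida holds 89% of Marlow, so Farida controls Marlow.
Marlow and Farida together hold 5% + 70% = 75% of Nordquist, so Farida controls Nordquist.
Farida and Marlow together hold 40% + 30% = 70% of Fennick, so Farida controls Fennick.
Farida and Marlow together hold 93% + 6% = 99% of Crestway, so Farida controls Crestway.
Farida and Crestway and Marlow together hold 10% + 75% + 13% = 98% of Oakfield, so Farida controls Oakfield.
Farida controls 5 companies.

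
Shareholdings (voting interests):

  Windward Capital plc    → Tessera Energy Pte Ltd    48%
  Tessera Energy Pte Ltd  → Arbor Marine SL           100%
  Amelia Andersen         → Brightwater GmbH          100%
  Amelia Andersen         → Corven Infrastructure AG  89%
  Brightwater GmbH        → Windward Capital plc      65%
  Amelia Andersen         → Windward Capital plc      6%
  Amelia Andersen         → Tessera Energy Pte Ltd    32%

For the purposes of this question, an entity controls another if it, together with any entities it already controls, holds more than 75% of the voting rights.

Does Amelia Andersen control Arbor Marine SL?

Amelia holds 89% of Corven, so Amelia controls Corven.
Amelia holds 100% of Brightwater, so Amelia controls Brightwater.
Neither Amelia nor any entity Amelia controls holds any voting interest in Arbor.
So Amelia does not control Arbor.

No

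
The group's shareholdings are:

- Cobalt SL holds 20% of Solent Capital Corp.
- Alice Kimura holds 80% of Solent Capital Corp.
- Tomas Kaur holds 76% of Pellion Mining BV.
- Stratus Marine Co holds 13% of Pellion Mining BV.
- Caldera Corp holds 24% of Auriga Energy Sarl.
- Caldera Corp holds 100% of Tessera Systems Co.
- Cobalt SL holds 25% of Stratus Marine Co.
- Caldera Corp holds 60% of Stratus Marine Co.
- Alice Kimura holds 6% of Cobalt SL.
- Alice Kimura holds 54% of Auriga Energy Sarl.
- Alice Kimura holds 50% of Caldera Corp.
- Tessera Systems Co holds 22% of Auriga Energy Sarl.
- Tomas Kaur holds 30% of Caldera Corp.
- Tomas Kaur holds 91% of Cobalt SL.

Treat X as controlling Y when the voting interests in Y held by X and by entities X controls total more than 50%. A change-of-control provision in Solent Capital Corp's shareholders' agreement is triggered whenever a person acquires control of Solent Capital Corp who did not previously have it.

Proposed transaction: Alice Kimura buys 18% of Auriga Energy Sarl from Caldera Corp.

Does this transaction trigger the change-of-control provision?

The purchase adds only to Alice's holdings (Caldera's stake shrinks), so Alice is the only person who could newly come to control Solent.
Alice holds 80% of Solent, so Alice controls Solent.
So Alice already controls Solent before the transaction.
After the purchase, Alice's direct stake in Auriga rises to 54% + 18% = 72%, and Caldera's stake falls to 6%.
Alice controlled Solent already, so this is not a new person acquiring control; every other person's position is unchanged or reduced.
No new person acquires control, so the clause is not triggered.

No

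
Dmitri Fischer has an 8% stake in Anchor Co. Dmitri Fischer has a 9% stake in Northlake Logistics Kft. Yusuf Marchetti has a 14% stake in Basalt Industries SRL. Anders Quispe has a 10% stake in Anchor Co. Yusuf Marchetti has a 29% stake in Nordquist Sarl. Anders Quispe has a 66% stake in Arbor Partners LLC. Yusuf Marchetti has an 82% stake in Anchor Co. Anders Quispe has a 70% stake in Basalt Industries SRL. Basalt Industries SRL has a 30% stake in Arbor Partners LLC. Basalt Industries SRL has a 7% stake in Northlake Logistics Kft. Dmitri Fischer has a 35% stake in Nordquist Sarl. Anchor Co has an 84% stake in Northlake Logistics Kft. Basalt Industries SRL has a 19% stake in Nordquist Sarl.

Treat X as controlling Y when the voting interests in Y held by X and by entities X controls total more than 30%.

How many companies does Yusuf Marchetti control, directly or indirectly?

Yusuf holds 82% of Anchor, so Yusuf controls Anchor.
Anchor holds 84% of Northlake, so Yusuf controls Northlake.
No other company's threshold is met.
Yusuf controls 2 companies.

2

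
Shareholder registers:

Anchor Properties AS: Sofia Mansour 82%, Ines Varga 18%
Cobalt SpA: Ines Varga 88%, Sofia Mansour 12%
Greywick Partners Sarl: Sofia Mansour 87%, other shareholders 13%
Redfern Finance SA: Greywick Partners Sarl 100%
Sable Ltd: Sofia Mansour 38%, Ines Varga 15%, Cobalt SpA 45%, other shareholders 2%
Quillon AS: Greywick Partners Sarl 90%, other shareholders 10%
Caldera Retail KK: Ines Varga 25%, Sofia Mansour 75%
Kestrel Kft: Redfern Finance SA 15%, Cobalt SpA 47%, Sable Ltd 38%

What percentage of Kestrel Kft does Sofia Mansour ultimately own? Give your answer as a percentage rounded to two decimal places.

35.18%

Sofia reaches Kestrel along 4 paths.
Via Greywick → Redfern: 87% × 100% × 15% = 13.05%.
Via Cobalt: 12% × 47% = 5.64%.
Via Sable: 38% × 38% = 14.44%.
Via Cobalt → Sable: 12% × 45% × 38% = 2.052%.
Total: 13.05% + 5.64% + 14.44% + 2.052% = 35.182%.
Rounded: 35.18%.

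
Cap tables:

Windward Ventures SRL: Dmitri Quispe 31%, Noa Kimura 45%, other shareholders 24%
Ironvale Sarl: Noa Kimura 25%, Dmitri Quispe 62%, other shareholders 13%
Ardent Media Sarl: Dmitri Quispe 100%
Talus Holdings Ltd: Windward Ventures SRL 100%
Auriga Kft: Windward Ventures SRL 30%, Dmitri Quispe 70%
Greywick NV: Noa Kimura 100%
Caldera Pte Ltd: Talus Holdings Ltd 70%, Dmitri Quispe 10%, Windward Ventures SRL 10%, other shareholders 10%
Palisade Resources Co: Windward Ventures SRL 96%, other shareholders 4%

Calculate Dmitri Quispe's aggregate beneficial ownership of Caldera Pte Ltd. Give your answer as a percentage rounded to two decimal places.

Dmitri reaches Caldera along 3 paths.
Via Windward → Talus: 31% × 100% × 70% = 21.7%.
Direct stake: 10% = 10%.
Via Windward: 31% × 10% = 3.1%.
Total: 21.7% + 10% + 3.1% = 34.8%.
Rounded: 34.80%.

34.80%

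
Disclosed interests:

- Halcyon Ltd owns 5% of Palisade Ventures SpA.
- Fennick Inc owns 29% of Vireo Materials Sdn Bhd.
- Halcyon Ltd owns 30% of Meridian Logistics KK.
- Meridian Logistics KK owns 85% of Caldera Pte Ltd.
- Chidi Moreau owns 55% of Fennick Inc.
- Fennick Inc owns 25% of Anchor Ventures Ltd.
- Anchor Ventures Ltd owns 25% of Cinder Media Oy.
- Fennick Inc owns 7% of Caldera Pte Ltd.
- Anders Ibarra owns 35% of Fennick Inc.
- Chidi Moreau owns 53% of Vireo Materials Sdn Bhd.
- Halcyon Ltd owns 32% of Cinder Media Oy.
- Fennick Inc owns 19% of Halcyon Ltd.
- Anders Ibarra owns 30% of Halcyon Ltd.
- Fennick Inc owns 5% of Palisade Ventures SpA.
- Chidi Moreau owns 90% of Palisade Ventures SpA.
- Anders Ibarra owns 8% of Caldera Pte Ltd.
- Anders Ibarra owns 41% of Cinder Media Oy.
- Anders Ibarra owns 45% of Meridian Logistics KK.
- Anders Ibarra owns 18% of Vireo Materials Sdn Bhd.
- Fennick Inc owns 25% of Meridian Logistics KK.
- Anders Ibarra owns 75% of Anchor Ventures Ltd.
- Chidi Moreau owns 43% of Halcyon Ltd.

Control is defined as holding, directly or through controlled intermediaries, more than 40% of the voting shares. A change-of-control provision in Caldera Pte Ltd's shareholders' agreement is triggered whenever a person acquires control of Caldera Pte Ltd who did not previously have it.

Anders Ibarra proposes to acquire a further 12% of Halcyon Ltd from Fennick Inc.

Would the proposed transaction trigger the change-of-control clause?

The purchase adds only to Anders's holdings (Fennick's stake shrinks), so Anders is the only person who could newly come to control Caldera.
Anders holds 45% of Meridian, so Anders controls Meridian.
Meridian and Anders together hold 85% + 8% = 93% of Caldera, so Anders controls Caldera.
So Anders already controls Caldera before the transaction.
After the purchase, Anders's direct stake in Halcyon rises to 30% + 12% = 42%, and Fennick's stake falls to 7%.
Anders controlled Caldera already, so this is not a new person acquiring control; every other person's position is unchanged or reduced.
No new person acquires control, so the clause is not triggered.

No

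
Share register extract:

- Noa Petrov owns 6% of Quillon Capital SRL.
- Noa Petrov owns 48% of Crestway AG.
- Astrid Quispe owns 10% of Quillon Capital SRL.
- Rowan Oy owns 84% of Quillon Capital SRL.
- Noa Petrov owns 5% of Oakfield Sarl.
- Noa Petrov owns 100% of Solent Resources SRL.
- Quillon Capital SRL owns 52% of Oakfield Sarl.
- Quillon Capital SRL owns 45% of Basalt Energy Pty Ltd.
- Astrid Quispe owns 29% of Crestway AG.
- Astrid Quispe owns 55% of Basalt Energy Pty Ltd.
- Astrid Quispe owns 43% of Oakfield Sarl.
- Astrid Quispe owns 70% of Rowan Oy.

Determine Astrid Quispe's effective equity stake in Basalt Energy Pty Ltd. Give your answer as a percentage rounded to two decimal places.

Astrid reaches Basalt along 3 paths.
Direct stake: 55% = 55%.
Via Rowan → Quillon: 70% × 84% × 45% = 26.46%.
Via Quillon: 10% × 45% = 4.5%.
Total: 55% + 26.46% + 4.5% = 85.96%.

85.96%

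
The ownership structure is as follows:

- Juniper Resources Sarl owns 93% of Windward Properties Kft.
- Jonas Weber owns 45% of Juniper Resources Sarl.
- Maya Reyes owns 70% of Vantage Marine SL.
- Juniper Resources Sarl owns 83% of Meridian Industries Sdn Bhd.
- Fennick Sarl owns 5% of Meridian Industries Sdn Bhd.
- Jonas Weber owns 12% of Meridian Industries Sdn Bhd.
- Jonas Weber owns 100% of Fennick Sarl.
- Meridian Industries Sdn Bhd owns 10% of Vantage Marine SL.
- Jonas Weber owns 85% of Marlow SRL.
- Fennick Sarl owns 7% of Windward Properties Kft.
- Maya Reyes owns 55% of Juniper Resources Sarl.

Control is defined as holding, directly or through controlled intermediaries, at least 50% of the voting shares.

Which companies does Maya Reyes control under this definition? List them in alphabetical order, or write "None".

Juniper Resources Sarl, Meridian Industries Sdn Bhd, Vantage Marine SL, Windward Properties Kft

Maya holds 55% of Juniper, so Maya controls Juniper.
Juniper holds 83% of Meridian, so Maya controls Meridian.
Meridian and Maya together hold 10% + 70% = 80% of Vantage, so Maya controls Vantage.
Juniper holds 93% of Windward, so Maya controls Windward.
No other company's threshold is met.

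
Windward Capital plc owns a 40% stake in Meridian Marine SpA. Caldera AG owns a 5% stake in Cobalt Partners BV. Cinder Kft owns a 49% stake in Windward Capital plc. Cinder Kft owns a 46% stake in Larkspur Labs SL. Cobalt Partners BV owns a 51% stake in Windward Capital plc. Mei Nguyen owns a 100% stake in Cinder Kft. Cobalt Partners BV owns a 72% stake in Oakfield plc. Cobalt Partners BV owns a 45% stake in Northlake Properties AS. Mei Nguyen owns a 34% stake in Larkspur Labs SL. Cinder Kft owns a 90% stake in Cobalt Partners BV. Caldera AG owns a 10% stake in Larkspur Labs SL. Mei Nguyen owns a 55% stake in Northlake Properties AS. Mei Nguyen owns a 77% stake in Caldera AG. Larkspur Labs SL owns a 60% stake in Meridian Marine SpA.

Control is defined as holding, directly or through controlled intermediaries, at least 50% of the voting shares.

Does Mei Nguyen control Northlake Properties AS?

Yes

Mei holds 100% of Cinder, so Mei controls Cinder.
Mei holds 77% of Caldera, so Mei controls Caldera.
Caldera and Cinder together hold 5% + 90% = 95% of Cobalt, so Mei controls Cobalt.
Cobalt and Mei together hold 45% + 55% = 100% of Northlake, so Mei controls Northlake.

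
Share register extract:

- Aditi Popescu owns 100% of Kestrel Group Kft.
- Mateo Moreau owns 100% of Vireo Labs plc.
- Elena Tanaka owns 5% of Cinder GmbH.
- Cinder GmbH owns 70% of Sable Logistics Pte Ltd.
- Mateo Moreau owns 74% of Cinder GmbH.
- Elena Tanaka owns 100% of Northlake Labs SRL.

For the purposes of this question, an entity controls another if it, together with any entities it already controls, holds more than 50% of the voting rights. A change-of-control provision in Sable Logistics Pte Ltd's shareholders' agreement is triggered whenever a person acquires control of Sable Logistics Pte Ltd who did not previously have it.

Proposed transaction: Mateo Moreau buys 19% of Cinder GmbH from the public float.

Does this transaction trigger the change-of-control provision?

The purchase changes only Mateo's holdings, so Mateo is the only person who could newly come to control Sable.
Mateo holds 74% of Cinder, so Mateo controls Cinder.
Cinder holds 70% of Sable, so Mateo controls Sable.
So Mateo already controls Sable before the transaction.
After the purchase, Mateo's direct stake in Cinder rises to 74% + 19% = 93%.
Mateo controlled Sable already, so this is not a new person acquiring control; every other person's position is unchanged or reduced.
No new person acquires control, so the clause is not triggered.

No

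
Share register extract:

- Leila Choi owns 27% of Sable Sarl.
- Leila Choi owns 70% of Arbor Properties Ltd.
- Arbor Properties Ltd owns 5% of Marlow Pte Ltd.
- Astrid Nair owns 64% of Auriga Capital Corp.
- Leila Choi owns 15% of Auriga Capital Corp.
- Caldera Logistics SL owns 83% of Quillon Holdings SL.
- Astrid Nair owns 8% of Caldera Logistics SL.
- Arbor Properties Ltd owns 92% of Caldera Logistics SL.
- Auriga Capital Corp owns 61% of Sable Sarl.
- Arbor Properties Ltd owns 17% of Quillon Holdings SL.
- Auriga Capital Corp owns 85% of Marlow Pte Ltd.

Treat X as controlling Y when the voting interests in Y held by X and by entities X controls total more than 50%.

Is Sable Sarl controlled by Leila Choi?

Leila holds 70% of Arbor, so Leila controls Arbor.
Arbor holds 92% of Caldera, so Leila controls Caldera.
Arbor and Caldera together hold 17% + 83% = 100% of Quillon, so Leila controls Quillon.
In Sable, Leila's side holds only 27%, not > 50%.
So Leila does not control Sable.

No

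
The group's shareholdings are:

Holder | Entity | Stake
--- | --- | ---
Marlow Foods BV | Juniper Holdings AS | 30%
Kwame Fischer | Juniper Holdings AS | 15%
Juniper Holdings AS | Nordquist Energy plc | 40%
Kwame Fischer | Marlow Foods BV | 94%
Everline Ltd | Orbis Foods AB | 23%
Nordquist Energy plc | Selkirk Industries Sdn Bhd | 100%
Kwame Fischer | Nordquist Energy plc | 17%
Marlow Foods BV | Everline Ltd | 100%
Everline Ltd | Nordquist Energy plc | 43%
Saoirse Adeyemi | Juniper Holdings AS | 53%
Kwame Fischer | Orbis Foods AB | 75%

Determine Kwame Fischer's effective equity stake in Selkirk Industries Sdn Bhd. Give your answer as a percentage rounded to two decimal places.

74.70%

Kwame reaches Selkirk along 4 paths.
Via Nordquist: 17% × 100% = 17%.
Via Marlow → Juniper → Nordquist: 94% × 30% × 40% × 100% = 11.28%.
Via Juniper → Nordquist: 15% × 40% × 100% = 6%.
Via Marlow → Everline → Nordquist: 94% × 100% × 43% × 100% = 40.42%.
Total: 17% + 11.28% + 6% + 40.42% = 74.7%.
Rounded: 74.70%.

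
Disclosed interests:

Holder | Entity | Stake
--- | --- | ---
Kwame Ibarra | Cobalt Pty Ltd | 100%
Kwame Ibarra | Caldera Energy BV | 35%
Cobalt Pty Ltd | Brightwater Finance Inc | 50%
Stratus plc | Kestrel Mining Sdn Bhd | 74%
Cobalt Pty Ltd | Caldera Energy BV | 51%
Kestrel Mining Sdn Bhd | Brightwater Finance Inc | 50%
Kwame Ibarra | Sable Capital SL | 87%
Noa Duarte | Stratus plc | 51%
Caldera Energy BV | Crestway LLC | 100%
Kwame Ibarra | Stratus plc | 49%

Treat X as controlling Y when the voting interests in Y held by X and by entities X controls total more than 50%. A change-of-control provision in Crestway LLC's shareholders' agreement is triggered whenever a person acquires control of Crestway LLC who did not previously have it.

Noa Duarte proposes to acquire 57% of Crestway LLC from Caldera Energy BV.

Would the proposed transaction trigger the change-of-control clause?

Yes

The purchase adds only to Noa's holdings (Caldera's stake shrinks), so Noa is the only person who could newly come to control Crestway.
Noa holds 51% of Stratus, so Noa controls Stratus.
Stratus holds 74% of Kestrel, so Noa controls Kestrel.
Neither Noa nor any entity Noa controls holds any voting interest in Crestway.
So before the transaction, Noa does not control Crestway.
After the purchase, Noa holds 57% of Crestway directly, and Caldera's stake falls to 43%.
Noa holds 57% of Crestway, so Noa controls Crestway.
Noa did not control Crestway before and does after, so the clause is triggered.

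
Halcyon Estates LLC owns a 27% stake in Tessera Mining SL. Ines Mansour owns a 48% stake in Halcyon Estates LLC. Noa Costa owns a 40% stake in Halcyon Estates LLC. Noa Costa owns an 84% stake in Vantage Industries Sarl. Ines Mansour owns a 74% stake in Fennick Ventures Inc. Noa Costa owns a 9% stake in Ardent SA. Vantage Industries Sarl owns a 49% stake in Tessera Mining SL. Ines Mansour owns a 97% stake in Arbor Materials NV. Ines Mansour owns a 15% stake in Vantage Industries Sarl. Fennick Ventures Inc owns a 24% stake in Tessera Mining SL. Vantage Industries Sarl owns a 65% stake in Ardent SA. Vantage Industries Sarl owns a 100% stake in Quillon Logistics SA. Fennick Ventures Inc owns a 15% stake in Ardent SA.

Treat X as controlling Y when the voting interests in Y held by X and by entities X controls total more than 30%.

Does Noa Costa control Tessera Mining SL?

Yes

Noa holds 84% of Vantage, so Noa controls Vantage.
Noa holds 40% of Halcyon, so Noa controls Halcyon.
Halcyon and Vantage together hold 27% + 49% = 76% of Tessera, so Noa controls Tessera.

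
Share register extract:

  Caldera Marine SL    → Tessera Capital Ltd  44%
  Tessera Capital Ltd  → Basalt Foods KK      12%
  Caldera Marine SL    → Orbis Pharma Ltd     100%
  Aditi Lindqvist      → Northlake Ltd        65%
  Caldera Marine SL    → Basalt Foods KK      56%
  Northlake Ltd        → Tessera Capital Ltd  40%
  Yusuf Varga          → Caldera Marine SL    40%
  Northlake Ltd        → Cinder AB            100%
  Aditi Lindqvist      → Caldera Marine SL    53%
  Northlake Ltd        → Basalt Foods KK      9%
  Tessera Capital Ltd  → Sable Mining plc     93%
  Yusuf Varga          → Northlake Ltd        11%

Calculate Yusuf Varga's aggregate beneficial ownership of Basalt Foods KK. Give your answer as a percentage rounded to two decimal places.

26.03%

Yusuf reaches Basalt along 4 paths.
Via Northlake: 11% × 9% = 0.99%.
Via Caldera: 40% × 56% = 22.4%.
Via Caldera → Tessera: 40% × 44% × 12% = 2.112%.
Via Northlake → Tessera: 11% × 40% × 12% = 0.528%.
Total: 0.99% + 22.4% + 2.112% + 0.528% = 26.03%.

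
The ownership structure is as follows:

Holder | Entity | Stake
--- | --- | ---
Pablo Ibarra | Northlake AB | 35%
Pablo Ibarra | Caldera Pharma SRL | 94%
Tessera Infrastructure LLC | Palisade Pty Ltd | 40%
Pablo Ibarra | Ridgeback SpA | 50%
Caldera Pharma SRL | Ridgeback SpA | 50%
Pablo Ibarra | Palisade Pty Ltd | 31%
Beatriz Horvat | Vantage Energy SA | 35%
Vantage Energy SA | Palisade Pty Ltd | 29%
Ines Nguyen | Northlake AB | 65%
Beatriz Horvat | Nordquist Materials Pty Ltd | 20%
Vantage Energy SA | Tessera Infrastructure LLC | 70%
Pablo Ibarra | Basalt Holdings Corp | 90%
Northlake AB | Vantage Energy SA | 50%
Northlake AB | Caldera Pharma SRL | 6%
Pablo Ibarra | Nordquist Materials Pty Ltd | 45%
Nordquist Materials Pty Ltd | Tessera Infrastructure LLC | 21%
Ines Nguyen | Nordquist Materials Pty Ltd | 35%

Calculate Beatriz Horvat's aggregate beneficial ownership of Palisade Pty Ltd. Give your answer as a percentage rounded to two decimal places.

21.63%

Beatriz reaches Palisade along 3 paths.
Via Vantage → Tessera: 35% × 70% × 40% = 9.8%.
Via Nordquist → Tessera: 20% × 21% × 40% = 1.68%.
Via Vantage: 35% × 29% = 10.15%.
Total: 9.8% + 1.68% + 10.15% = 21.63%.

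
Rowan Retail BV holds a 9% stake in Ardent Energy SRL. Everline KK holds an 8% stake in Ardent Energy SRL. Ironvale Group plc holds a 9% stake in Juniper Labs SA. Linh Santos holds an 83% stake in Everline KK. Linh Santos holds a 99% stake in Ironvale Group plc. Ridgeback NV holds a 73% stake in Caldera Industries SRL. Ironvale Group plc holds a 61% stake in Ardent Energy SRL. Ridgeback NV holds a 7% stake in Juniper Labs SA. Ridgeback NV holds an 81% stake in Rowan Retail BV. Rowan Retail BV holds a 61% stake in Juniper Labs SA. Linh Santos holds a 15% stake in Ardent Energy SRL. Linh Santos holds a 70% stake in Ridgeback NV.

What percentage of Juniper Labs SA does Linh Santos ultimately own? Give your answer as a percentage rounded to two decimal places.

Linh reaches Juniper along 3 paths.
Via Ironvale: 99% × 9% = 8.91%.
Via Ridgeback → Rowan: 70% × 81% × 61% = 34.587%.
Via Ridgeback: 70% × 7% = 4.9%.
Total: 8.91% + 34.587% + 4.9% = 48.397%.
Rounded: 48.40%.

48.40%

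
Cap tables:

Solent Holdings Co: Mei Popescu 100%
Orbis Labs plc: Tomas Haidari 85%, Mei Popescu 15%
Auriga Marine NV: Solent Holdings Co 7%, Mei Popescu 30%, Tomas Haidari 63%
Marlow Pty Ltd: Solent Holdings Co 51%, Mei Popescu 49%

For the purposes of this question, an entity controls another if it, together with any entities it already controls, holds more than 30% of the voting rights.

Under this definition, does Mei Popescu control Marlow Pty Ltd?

Mei holds 100% of Solent, so Mei controls Solent.
Solent and Mei together hold 51% + 49% = 100% of Marlow, so Mei controls Marlow.

Yes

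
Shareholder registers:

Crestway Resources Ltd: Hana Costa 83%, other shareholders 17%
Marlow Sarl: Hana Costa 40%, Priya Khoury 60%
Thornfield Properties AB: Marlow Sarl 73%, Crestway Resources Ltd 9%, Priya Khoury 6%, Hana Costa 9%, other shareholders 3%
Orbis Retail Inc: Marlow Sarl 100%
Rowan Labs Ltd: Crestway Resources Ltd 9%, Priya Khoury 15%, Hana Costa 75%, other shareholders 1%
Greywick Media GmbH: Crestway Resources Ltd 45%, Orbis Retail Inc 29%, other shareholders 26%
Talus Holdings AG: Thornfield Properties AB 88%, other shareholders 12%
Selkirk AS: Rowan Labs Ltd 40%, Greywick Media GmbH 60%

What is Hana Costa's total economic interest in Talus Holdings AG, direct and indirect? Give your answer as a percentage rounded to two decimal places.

Hana reaches Talus along 3 paths.
Via Marlow → Thornfield: 40% × 73% × 88% = 25.696%.
Via Crestway → Thornfield: 83% × 9% × 88% = 6.5736%.
Via Thornfield: 9% × 88% = 7.92%.
Total: 25.696% + 6.5736% + 7.92% = 40.1896%.
Rounded: 40.19%.

40.19%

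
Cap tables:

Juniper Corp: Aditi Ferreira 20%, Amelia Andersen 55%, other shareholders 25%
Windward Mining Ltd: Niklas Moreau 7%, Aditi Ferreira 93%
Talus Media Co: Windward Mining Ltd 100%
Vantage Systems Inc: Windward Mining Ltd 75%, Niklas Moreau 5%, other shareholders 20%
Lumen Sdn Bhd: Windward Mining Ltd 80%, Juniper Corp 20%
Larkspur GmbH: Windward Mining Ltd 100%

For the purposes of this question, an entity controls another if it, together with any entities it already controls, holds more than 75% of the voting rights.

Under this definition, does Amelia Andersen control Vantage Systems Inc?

No

Amelia's largest direct stake is 55% in Juniper, which does not meet the threshold, so Amelia controls no company.
Neither Amelia nor any entity Amelia controls holds any voting interest in Vantage.
So Amelia does not control Vantage.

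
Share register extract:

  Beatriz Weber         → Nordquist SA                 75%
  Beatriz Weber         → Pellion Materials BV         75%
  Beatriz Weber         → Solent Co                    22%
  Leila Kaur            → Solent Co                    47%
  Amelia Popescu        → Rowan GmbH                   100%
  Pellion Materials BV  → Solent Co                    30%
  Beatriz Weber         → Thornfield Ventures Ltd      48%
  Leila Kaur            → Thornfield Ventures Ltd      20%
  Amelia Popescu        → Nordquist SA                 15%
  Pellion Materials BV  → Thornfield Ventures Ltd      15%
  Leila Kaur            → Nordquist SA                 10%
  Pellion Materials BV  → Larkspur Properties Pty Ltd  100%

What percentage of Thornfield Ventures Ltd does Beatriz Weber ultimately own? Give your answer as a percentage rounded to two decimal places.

59.25%

Beatriz reaches Thornfield along 2 paths.
Via Pellion: 75% × 15% = 11.25%.
Direct stake: 48% = 48%.
Total: 11.25% + 48% = 59.25%.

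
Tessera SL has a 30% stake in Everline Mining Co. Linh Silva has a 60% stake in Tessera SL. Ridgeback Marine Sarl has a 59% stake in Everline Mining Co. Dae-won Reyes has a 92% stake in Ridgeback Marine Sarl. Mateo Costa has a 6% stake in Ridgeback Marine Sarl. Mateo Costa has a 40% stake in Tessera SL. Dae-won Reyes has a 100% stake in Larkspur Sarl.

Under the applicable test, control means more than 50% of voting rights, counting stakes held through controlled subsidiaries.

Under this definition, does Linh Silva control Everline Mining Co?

No

Linh holds 60% of Tessera, so Linh controls Tessera.
In Everline, Linh's side holds only 30%, not > 50%.
So Linh does not control Everline.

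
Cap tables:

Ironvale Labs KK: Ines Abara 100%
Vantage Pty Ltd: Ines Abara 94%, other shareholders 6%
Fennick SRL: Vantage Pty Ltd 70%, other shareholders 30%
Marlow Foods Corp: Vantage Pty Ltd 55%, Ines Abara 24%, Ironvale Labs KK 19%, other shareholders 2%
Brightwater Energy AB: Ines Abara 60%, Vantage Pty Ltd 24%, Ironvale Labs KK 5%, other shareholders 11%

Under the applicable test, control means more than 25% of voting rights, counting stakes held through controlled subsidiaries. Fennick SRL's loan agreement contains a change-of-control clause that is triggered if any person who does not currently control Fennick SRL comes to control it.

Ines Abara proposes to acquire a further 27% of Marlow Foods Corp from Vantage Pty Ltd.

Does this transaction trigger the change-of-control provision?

The purchase adds only to Ines's holdings (Vantage's stake shrinks), so Ines is the only person who could newly come to control Fennick.
Ines holds 94% of Vantage, so Ines controls Vantage.
Vantage holds 70% of Fennick, so Ines controls Fennick.
So Ines already controls Fennick before the transaction.
After the purchase, Ines's direct stake in Marlow rises to 24% + 27% = 51%, and Vantage's stake falls to 28%.
Ines controlled Fennick already, so this is not a new person acquiring control; every other person's position is unchanged or reduced.
No new person acquires control, so the clause is not triggered.

No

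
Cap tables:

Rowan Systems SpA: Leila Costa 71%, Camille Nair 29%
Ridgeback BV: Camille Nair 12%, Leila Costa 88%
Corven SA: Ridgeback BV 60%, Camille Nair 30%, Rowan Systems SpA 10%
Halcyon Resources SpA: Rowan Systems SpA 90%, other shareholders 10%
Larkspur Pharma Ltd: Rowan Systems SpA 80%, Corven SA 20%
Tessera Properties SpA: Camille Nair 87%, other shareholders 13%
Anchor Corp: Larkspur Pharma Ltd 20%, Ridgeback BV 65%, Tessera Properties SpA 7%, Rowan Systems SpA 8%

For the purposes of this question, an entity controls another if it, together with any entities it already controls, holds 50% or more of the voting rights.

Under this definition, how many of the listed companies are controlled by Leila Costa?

6

Leila holds 71% of Rowan, so Leila controls Rowan.
Leila holds 88% of Ridgeback, so Leila controls Ridgeback.
Ridgeback and Rowan together hold 60% + 10% = 70% of Corven, so Leila controls Corven.
Rowan holds 90% of Halcyon, so Leila controls Halcyon.
Rowan and Corven together hold 80% + 20% = 100% of Larkspur, so Leila controls Larkspur.
Larkspur and Ridgeback and Rowan together hold 20% + 65% + 8% = 93% of Anchor, so Leila controls Anchor.
No other company's threshold is met.
Leila controls 6 companies.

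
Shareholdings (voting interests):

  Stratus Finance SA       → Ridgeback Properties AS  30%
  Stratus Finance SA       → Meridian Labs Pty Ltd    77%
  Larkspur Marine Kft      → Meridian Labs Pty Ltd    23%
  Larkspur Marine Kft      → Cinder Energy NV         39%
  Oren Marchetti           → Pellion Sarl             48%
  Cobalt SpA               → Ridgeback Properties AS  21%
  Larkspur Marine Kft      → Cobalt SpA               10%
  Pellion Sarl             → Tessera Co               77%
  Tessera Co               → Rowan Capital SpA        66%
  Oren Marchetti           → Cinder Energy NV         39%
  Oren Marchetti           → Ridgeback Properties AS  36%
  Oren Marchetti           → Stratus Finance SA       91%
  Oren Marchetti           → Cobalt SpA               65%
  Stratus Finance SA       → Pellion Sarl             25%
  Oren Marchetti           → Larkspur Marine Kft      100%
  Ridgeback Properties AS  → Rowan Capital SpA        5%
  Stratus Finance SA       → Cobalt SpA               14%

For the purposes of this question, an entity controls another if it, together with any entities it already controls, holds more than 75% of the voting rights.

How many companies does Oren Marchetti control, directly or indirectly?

6

Oren holds 91% of Stratus, so Oren controls Stratus.
Oren holds 100% of Larkspur, so Oren controls Larkspur.
Larkspur and Stratus and Oren together hold 10% + 14% + 65% = 89% of Cobalt, so Oren controls Cobalt.
Stratus and Oren and Cobalt together hold 30% + 36% + 21% = 87% of Ridgeback, so Oren controls Ridgeback.
Stratus and Larkspur together hold 77% + 23% = 100% of Meridian, so Oren controls Meridian.
Larkspur and Oren together hold 39% + 39% = 78% of Cinder, so Oren controls Cinder.
No other company's threshold is met.
Oren controls 6 companies.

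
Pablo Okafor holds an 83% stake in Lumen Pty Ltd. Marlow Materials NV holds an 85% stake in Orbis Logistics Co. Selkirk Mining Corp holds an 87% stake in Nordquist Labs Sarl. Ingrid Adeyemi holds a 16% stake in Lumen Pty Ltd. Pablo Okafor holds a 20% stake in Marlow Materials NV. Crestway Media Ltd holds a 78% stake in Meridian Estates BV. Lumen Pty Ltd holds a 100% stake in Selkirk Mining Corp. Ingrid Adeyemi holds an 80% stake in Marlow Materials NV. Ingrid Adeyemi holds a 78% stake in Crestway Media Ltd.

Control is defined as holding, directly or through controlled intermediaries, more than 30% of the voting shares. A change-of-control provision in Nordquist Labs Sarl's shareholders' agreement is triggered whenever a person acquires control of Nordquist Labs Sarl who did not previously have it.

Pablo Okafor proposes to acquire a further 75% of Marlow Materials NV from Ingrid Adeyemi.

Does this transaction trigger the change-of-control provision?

No

The purchase adds only to Pablo's holdings (Ingrid's stake shrinks), so Pablo is the only person who could newly come to control Nordquist.
Pablo holds 83% of Lumen, so Pablo controls Lumen.
Lumen holds 100% of Selkirk, so Pablo controls Selkirk.
Selkirk holds 87% of Nordquist, so Pablo controls Nordquist.
So Pablo already controls Nordquist before the transaction.
After the purchase, Pablo's direct stake in Marlow rises to 20% + 75% = 95%, and Ingrid's stake falls to 5%.
Pablo controlled Nordquist already, so this is not a new person acquiring control; every other person's position is unchanged or reduced.
No new person acquires control, so the clause is not triggered.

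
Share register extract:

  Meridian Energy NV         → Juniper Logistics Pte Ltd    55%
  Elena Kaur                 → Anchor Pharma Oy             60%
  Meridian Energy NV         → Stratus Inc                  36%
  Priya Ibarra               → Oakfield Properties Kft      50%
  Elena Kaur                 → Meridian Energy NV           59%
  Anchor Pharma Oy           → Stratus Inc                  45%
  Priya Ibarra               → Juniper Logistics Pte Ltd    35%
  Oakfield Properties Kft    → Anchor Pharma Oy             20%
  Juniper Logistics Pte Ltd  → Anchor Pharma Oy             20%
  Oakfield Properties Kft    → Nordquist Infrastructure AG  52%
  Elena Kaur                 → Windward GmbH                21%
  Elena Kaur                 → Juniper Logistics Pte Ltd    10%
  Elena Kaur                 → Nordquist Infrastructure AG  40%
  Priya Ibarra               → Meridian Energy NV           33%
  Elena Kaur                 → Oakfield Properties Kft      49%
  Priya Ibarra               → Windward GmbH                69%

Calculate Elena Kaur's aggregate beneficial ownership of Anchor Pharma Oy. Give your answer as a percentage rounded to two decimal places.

78.29%

Elena reaches Anchor along 4 paths.
Direct stake: 60% = 60%.
Via Oakfield: 49% × 20% = 9.8%.
Via Meridian → Juniper: 59% × 55% × 20% = 6.49%.
Via Juniper: 10% × 20% = 2%.
Total: 60% + 9.8% + 6.49% + 2% = 78.29%.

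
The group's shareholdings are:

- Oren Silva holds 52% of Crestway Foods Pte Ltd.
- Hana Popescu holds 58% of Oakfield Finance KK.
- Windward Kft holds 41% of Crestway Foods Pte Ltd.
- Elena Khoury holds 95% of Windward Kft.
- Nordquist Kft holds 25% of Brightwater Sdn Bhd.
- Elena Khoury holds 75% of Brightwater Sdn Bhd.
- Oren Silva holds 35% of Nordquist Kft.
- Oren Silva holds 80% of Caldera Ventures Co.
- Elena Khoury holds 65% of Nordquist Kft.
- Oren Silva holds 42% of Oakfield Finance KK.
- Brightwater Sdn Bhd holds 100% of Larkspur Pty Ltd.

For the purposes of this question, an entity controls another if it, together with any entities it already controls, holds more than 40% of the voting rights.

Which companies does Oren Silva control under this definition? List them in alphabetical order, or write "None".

Caldera Ventures Co, Crestway Foods Pte Ltd, Oakfield Finance KK

Oren holds 42% of Oakfield, so Oren controls Oakfield.
Oren holds 80% of Caldera, so Oren controls Caldera.
Oren holds 52% of Crestway, so Oren controls Crestway.
No other company's threshold is met.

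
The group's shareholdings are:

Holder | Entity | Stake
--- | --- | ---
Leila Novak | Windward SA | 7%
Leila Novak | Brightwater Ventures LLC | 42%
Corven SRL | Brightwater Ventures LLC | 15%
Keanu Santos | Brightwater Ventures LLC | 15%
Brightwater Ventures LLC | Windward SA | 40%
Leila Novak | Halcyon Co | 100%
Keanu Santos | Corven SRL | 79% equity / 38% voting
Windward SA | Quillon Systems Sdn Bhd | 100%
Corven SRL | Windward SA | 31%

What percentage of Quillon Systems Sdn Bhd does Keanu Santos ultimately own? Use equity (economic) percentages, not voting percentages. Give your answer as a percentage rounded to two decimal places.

Keanu reaches Quillon along 3 paths.
Via Corven → Windward: 79% × 31% × 100% = 24.49%.
Via Brightwater → Windward: 15% × 40% × 100% = 6%.
Via Corven → Brightwater → Windward: 79% × 15% × 40% × 100% = 4.74%.
Total: 24.49% + 6% + 4.74% = 35.23%.

35.23%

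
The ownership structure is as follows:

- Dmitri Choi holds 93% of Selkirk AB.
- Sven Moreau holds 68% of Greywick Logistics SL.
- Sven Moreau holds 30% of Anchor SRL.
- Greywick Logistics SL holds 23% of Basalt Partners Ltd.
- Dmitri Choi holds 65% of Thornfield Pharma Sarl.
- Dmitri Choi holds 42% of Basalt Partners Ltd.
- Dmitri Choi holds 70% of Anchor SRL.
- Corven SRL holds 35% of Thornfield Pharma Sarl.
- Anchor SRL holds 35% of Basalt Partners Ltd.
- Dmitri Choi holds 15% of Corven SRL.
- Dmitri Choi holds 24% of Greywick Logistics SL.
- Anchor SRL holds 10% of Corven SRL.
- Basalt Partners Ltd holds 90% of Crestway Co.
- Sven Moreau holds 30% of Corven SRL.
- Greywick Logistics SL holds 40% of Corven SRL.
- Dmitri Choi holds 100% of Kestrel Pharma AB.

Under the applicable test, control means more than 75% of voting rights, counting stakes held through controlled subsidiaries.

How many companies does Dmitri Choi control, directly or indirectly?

Dmitri holds 100% of Kestrel, so Dmitri controls Kestrel.
Dmitri holds 93% of Selkirk, so Dmitri controls Selkirk.
No other company's threshold is met.
Dmitri controls 2 companies.

2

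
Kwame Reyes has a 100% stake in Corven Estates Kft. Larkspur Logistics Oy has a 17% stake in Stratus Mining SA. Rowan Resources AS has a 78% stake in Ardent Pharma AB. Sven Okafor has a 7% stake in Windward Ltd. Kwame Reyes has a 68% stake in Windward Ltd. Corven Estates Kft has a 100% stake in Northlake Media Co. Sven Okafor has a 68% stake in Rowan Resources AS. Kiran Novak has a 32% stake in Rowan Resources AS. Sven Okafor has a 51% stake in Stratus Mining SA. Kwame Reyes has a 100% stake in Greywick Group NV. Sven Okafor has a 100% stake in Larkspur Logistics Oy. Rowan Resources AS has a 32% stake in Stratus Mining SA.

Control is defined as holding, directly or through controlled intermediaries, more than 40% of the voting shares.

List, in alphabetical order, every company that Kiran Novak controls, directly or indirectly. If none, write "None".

Kiran's largest direct stake is 32% in Rowan, which does not meet the threshold.

None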